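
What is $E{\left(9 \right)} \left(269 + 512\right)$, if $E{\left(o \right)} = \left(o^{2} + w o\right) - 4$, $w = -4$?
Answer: $32021$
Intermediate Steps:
$E{\left(o \right)} = -4 + o^{2} - 4 o$ ($E{\left(o \right)} = \left(o^{2} - 4 o\right) - 4 = -4 + o^{2} - 4 o$)
$E{\left(9 \right)} \left(269 + 512\right) = \left(-4 + 9^{2} - 36\right) \left(269 + 512\right) = \left(-4 + 81 - 36\right) 781 = 41 \cdot 781 = 32021$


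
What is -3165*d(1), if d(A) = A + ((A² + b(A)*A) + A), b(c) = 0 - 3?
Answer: 0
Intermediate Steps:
b(c) = -3
d(A) = A² - A (d(A) = A + ((A² - 3*A) + A) = A + (A² - 2*A) = A² - A)
-3165*d(1) = -3165*(-1 + 1) = -3165*0 = 0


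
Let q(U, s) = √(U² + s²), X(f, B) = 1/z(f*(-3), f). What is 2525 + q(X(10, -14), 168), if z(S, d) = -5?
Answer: 2525 + √705601/5 ≈ 2693.0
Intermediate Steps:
X(f, B) = -⅕ (X(f, B) = 1/(-5) = -⅕)
2525 + q(X(10, -14), 168) = 2525 + √((-⅕)² + 168²) = 2525 + √(1/25 + 28224) = 2525 + √(705601/25) = 2525 + √705601/5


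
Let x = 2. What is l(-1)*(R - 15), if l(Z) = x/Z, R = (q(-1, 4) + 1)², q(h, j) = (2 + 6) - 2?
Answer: -68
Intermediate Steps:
q(h, j) = 6 (q(h, j) = 8 - 2 = 6)
R = 49 (R = (6 + 1)² = 7² = 49)
l(Z) = 2/Z
l(-1)*(R - 15) = (2/(-1))*(49 - 15) = (2*(-1))*34 = -2*34 = -68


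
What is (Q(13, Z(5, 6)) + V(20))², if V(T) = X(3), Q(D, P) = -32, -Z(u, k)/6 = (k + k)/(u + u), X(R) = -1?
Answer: 1089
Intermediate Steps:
Z(u, k) = -6*k/u (Z(u, k) = -6*(k + k)/(u + u) = -6*2*k/(2*u) = -6*2*k*1/(2*u) = -6*k/u)
V(T) = -1
(Q(13, Z(5, 6)) + V(20))² = (-32 - 1)² = (-33)² = 1089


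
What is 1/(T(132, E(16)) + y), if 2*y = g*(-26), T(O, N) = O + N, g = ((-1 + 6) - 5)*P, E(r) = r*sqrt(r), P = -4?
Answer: 1/196 ≈ 0.0051020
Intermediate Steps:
E(r) = r**(3/2)
g = 0 (g = ((-1 + 6) - 5)*(-4) = (5 - 5)*(-4) = 0*(-4) = 0)
T(O, N) = N + O
y = 0 (y = (0*(-26))/2 = (1/2)*0 = 0)
1/(T(132, E(16)) + y) = 1/((16**(3/2) + 132) + 0) = 1/((64 + 132) + 0) = 1/(196 + 0) = 1/196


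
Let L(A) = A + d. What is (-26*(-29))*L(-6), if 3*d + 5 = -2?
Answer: -18850/3 ≈ -6283.3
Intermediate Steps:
d = -7/3 (d = -5/3 + (1/3)*(-2) = -5/3 - 2/3 = -7/3 ≈ -2.3333)
L(A) = -7/3 + A (L(A) = A - 7/3 = -7/3 + A)
(-26*(-29))*L(-6) = (-26*(-29))*(-7/3 - 6) = 754*(-25/3) = -18850/3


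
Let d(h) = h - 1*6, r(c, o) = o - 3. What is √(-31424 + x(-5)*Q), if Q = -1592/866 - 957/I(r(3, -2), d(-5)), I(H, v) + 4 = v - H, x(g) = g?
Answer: 3*I*√2657619770/866 ≈ 178.59*I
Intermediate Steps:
r(c, o) = -3 + o
d(h) = -6 + h (d(h) = h - 6 = -6 + h)
I(H, v) = -4 + v - H (I(H, v) = -4 + (v - H) = -4 + v - H)
Q = 406421/4330 (Q = -1592/866 - 957/(-4 + (-6 - 5) - (-3 - 2)) = -1592*1/866 - 957/(-4 - 11 - 1*(-5)) = -796/433 - 957/(-4 - 11 + 5) = -796/433 - 957/(-10) = -796/433 - 957*(-⅒) = -796/433 + 957/10 = 406421/4330 ≈ 93.862)
√(-31424 + x(-5)*Q) = √(-31424 - 5*406421/4330) = √(-31424 - 406421/866) = √(-27619605/866) = 3*I*√2657619770/866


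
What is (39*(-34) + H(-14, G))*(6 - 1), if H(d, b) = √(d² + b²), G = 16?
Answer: -6630 + 10*√113 ≈ -6523.7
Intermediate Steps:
H(d, b) = √(b² + d²)
(39*(-34) + H(-14, G))*(6 - 1) = (39*(-34) + √(16² + (-14)²))*(6 - 1) = (-1326 + √(256 + 196))*5 = (-1326 + √452)*5 = (-1326 + 2*√113)*5 = -6630 + 10*√113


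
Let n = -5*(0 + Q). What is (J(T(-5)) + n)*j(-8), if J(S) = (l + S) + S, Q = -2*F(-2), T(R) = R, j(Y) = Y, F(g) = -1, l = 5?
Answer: 120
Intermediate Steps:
Q = 2 (Q = -2*(-1) = 2)
J(S) = 5 + 2*S (J(S) = (5 + S) + S = 5 + 2*S)
n = -10 (n = -5*(0 + 2) = -5*2 = -10)
(J(T(-5)) + n)*j(-8) = ((5 + 2*(-5)) - 10)*(-8) = ((5 - 10) - 10)*(-8) = (-5 - 10)*(-8) = -15*(-8) = 120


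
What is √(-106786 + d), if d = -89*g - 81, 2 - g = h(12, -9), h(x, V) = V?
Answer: I*√107846 ≈ 328.4*I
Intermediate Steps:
g = 11 (g = 2 - 1*(-9) = 2 + 9 = 11)
d = -1060 (d = -89*11 - 81 = -979 - 81 = -1060)
√(-106786 + d) = √(-106786 - 1060) = √(-107846) = I*√107846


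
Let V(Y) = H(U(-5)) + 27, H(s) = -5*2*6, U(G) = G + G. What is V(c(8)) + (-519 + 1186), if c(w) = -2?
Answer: 634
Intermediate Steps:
U(G) = 2*G
H(s) = -60 (H(s) = -10*6 = -60)
V(Y) = -33 (V(Y) = -60 + 27 = -33)
V(c(8)) + (-519 + 1186) = -33 + (-519 + 1186) = -33 + 667 = 634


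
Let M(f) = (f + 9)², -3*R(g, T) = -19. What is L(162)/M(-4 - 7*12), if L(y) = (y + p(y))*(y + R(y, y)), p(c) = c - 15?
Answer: 52015/6241 ≈ 8.3344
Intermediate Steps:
R(g, T) = 19/3 (R(g, T) = -⅓*(-19) = 19/3)
p(c) = -15 + c
L(y) = (-15 + 2*y)*(19/3 + y) (L(y) = (y + (-15 + y))*(y + 19/3) = (-15 + 2*y)*(19/3 + y))
M(f) = (9 + f)²
L(162)/M(-4 - 7*12) = (-95 + 2*162² - 7/3*162)/((9 + (-4 - 7*12))²) = (-95 + 2*26244 - 378)/((9 + (-4 - 84))²) = (-95 + 52488 - 378)/((9 - 88)²) = 52015/((-79)²) = 52015/6241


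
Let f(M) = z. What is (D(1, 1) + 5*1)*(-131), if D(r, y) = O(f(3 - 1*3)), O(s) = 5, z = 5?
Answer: -1310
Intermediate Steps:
f(M) = 5
D(r, y) = 5
(D(1, 1) + 5*1)*(-131) = (5 + 5*1)*(-131) = (5 + 5)*(-131) = 10*(-131) = -1310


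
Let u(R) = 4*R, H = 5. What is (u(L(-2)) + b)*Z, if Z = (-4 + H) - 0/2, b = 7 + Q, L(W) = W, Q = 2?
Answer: 1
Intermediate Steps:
b = 9 (b = 7 + 2 = 9)
Z = 1 (Z = (-4 + 5) - 0/2 = 1 - 0/2 = 1 - 1*0 = 1 + 0 = 1)
(u(L(-2)) + b)*Z = (4*(-2) + 9)*1 = (-8 + 9)*1 = 1*1 = 1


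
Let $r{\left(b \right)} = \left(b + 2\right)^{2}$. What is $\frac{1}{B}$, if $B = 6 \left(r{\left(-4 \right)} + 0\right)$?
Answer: $\frac{1}{24} \approx 0.041667$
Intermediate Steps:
$r{\left(b \right)} = \left(2 + b\right)^{2}$
$B = 24$ ($B = 6 \left(\left(2 - 4\right)^{2} + 0\right) = 6 \left(\left(-2\right)^{2} + 0\right) = 6 \left(4 + 0\right) = 6 \cdot 4 = 24$)
$\frac{1}{B} = \frac{1}{24}$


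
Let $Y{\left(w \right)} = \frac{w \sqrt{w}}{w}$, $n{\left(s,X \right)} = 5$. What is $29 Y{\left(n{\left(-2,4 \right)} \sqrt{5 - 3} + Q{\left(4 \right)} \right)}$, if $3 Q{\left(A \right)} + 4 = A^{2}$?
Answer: $29 \sqrt{4 + 5 \sqrt{2}} \approx 96.492$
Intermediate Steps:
$Q{\left(A \right)} = - \frac{4}{3} + \frac{A^{2}}{3}$
$Y{\left(w \right)} = \sqrt{w}$ ($Y{\left(w \right)} = \frac{w^{\frac{3}{2}}}{w} = \sqrt{w}$)
$29 Y{\left(n{\left(-2,4 \right)} \sqrt{5 - 3} + Q{\left(4 \right)} \right)} = 29 \sqrt{5 \sqrt{5 - 3} - \left(\frac{4}{3} - \frac{4^{2}}{3}\right)} = 29 \sqrt{5 \sqrt{2} + \left(- \frac{4}{3} + \frac{1}{3} \cdot 16\right)} = 29 \sqrt{5 \sqrt{2} + \left(- \frac{4}{3} + \frac{16}{3}\right)} = 29 \sqrt{5 \sqrt{2} + 4} = 29 \sqrt{4 + 5 \sqrt{2}}$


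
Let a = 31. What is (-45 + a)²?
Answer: 196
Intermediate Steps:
(-45 + a)² = (-45 + 31)² = (-14)² = 196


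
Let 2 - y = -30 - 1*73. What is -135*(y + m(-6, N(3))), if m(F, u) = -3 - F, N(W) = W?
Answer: -14580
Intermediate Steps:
y = 105 (y = 2 - (-30 - 1*73) = 2 - (-30 - 73) = 2 - 1*(-103) = 2 + 103 = 105)
-135*(y + m(-6, N(3))) = -135*(105 + (-3 - 1*(-6))) = -135*(105 + (-3 + 6)) = -135*(105 + 3) = -135*108 = -14580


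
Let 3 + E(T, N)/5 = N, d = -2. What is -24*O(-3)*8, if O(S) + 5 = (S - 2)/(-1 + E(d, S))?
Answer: 28800/31 ≈ 929.03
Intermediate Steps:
E(T, N) = -15 + 5*N
O(S) = -5 + (-2 + S)/(-16 + 5*S) (O(S) = -5 + (S - 2)/(-1 + (-15 + 5*S)) = -5 + (-2 + S)/(-16 + 5*S))
-24*O(-3)*8 = -144*(13 - 4*(-3))/(-16 + 5*(-3))*8 = -144*(13 + 12)/(-16 - 15)*8 = -144*25/(-31)*8 = -144*(-1)*25/31*8 = -24*(-150/31)*8 = (3600/31)*8 = 28800/31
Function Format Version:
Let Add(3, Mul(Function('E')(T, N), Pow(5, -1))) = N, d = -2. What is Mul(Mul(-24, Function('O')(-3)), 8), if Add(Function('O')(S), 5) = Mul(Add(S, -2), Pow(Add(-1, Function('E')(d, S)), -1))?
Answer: Rational(28800, 31) ≈ 929.03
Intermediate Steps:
Function('E')(T, N) = Add(-15, Mul(5, N))
Function('O')(S) = Add(-5, Mul(Pow(Add(-16, Mul(5, S)), -1), Add(-2, S))) (Function('O')(S) = Add(-5, Mul(Add(S, -2), Pow(Add(-1, Add(-15, Mul(5, S))), -1))) = Add(-5, Mul(Add(-2, S), Pow(Add(-16, Mul(5, S)), -1))) = Add(-5, Mul(Pow(Add(-16, Mul(5, S)), -1), Add(-2, S))))
Mul(Mul(-24, Function('O')(-3)), 8) = Mul(Mul(-24, Mul(6, Pow(Add(-16, Mul(5, -3)), -1), Add(13, Mul(-4, -3)))), 8) = Mul(Mul(-24, Mul(6, Pow(Add(-16, -15), -1), Add(13, 12))), 8) = Mul(Mul(-24, Mul(6, Pow(-31, -1), 25)), 8) = Mul(Mul(-24, Mul(6, Rational(-1, 31), 25)), 8) = Mul(Mul(-24, Rational(-150, 31)), 8) = Mul(Rational(3600, 31), 8) = Rational(28800, 31)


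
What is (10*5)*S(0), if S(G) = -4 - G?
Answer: -200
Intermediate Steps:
(10*5)*S(0) = (10*5)*(-4 - 1*0) = 50*(-4 + 0) = 50*(-4) = -200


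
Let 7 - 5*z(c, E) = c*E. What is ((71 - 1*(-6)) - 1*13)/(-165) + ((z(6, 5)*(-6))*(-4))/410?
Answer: -22228/33825 ≈ -0.65715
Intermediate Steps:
z(c, E) = 7/5 - E*c/5 (z(c, E) = 7/5 - c*E/5 = 7/5 - E*c/5)
((71 - 1*(-6)) - 1*13)/(-165) + ((z(6, 5)*(-6))*(-4))/410 = ((71 - 1*(-6)) - 1*13)/(-165) + (((7/5 - ⅕*5*6)*(-6))*(-4))/410 = ((71 + 6) - 13)*(-1/165) + (((7/5 - 6)*(-6))*(-4))*(1/410) = (77 - 13)*(-1/165) + (-23/5*(-6)*(-4))*(1/410) = 64*(-1/165) + ((138/5)*(-4))*(1/410) = -64/165 - 552/5*1/410 = -64/165 - 276/1025 = -22228/33825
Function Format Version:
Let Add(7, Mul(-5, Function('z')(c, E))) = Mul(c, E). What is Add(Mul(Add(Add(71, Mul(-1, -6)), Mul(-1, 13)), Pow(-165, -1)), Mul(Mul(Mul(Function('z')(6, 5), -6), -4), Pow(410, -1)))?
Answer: Rational(-22228, 33825) ≈ -0.65715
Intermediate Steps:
Function('z')(c, E) = Add(Rational(7, 5), Mul(Rational(-1, 5), E, c)) (Function('z')(c, E) = Add(Rational(7, 5), Mul(Rational(-1, 5), Mul(c, E))) = Add(Rational(7, 5), Mul(Rational(-1, 5), Mul(E, c))) = Add(Rational(7, 5), Mul(Rational(-1, 5), E, c)))
Add(Mul(Add(Add(71, Mul(-1, -6)), Mul(-1, 13)), Pow(-165, -1)), Mul(Mul(Mul(Function('z')(6, 5), -6), -4), Pow(410, -1))) = Add(Mul(Add(Add(71, Mul(-1, -6)), Mul(-1, 13)), Pow(-165, -1)), Mul(Mul(Mul(Add(Rational(7, 5), Mul(Rational(-1, 5), 5, 6)), -6), -4), Pow(410, -1))) = Add(Mul(Add(Add(71, 6), -13), Rational(-1, 165)), Mul(Mul(Mul(Add(Rational(7, 5), -6), -6), -4), Rational(1, 410))) = Add(Mul(Add(77, -13), Rational(-1, 165)), Mul(Mul(Mul(Rational(-23, 5), -6), -4), Rational(1, 410))) = Add(Mul(64, Rational(-1, 165)), Mul(Mul(Rational(138, 5), -4), Rational(1, 410))) = Add(Rational(-64, 165), Mul(Rational(-552, 5), Rational(1, 410))) = Add(Rational(-64, 165), Rational(-276, 1025)) = Rational(-22228, 33825)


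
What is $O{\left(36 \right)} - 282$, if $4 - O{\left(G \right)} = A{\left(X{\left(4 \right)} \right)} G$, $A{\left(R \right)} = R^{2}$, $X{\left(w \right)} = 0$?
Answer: $-278$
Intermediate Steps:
$O{\left(G \right)} = 4$ ($O{\left(G \right)} = 4 - 0^{2} G = 4 - 0 G = 4 - 0 = 4 + 0 = 4$)
$O{\left(36 \right)} - 282 = 4 - 282 = -278$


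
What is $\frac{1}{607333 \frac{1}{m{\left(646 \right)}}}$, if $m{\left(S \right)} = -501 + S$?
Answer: $\frac{145}{607333} \approx 0.00023875$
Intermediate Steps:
$\frac{1}{607333 \frac{1}{m{\left(646 \right)}}} = \frac{1}{607333 \frac{1}{-501 + 646}} = \frac{1}{607333 \cdot \frac{1}{145}} = \frac{1}{\frac{607333}{145}} = \frac{145}{607333}$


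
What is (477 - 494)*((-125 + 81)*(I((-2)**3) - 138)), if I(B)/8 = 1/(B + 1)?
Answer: -728552/7 ≈ -1.0408e+5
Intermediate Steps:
I(B) = 8/(1 + B) (I(B) = 8/(B + 1) = 8/(1 + B))
(477 - 494)*((-125 + 81)*(I((-2)**3) - 138)) = (477 - 494)*((-125 + 81)*(8/(1 + (-2)**3) - 138)) = -(-748)*(8/(1 - 8) - 138) = -(-748)*(8/(-7) - 138) = -(-748)*(8*(-1/7) - 138) = -(-748)*(-8/7 - 138) = -(-748)*(-974)/7 = -17*42856/7 = -728552/7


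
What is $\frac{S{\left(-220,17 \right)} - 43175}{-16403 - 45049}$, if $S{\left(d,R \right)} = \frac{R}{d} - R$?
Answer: $\frac{3167419}{4506480} \approx 0.70286$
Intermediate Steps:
$S{\left(d,R \right)} = - R + \frac{R}{d}$
$\frac{S{\left(-220,17 \right)} - 43175}{-16403 - 45049} = \frac{\left(\left(-1\right) 17 + \frac{17}{-220}\right) - 43175}{-16403 - 45049} = \frac{\left(-17 + 17 \left(- \frac{1}{220}\right)\right) - 43175}{-61452} = \left(\left(-17 - \frac{17}{220}\right) - 43175\right) \left(- \frac{1}{61452}\right) = \left(- \frac{3757}{220} - 43175\right) \left(- \frac{1}{61452}\right) = \left(- \frac{9502257}{220}\right) \left(- \frac{1}{61452}\right) = \frac{3167419}{4506480}$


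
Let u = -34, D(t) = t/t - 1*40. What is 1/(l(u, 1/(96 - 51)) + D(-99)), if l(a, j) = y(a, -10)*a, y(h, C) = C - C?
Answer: -1/39 ≈ -0.025641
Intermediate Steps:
D(t) = -39 (D(t) = 1 - 40 = -39)
y(h, C) = 0
l(a, j) = 0 (l(a, j) = 0*a = 0)
1/(l(u, 1/(96 - 51)) + D(-99)) = 1/(0 - 39) = 1/(-39) = -1/39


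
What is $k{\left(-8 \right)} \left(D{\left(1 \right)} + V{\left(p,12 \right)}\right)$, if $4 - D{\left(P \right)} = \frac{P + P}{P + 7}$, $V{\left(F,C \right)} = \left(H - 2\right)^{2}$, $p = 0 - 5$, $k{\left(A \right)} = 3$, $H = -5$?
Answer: $\frac{633}{4} \approx 158.25$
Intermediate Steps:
$p = -5$
$V{\left(F,C \right)} = 49$ ($V{\left(F,C \right)} = \left(-5 - 2\right)^{2} = \left(-7\right)^{2} = 49$)
$D{\left(P \right)} = 4 - \frac{2 P}{7 + P}$ ($D{\left(P \right)} = 4 - \frac{P + P}{P + 7} = 4 - \frac{2 P}{7 + P}$)
$k{\left(-8 \right)} \left(D{\left(1 \right)} + V{\left(p,12 \right)}\right) = 3 \left(\frac{2 \left(14 + 1\right)}{7 + 1} + 49\right) = 3 \left(2 \cdot \frac{1}{8} \cdot 15 + 49\right) = 3 \left(\frac{15}{4} + 49\right) = 3 \cdot \frac{211}{4} = \frac{633}{4}$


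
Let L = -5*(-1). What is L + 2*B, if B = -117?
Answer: -229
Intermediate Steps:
L = 5
L + 2*B = 5 + 2*(-117) = 5 - 234 = -229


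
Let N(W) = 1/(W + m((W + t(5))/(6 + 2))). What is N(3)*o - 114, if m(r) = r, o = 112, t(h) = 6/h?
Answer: -11594/141 ≈ -82.227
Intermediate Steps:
N(W) = 1/(3/20 + 9*W/8) (N(W) = 1/(W + (W + 6/5)/(6 + 2)) = 1/(W + (W + 6*(1/5))/8) = 1/(W + (W + 6/5)*(1/8)) = 1/(W + (6/5 + W)*(1/8)) = 1/(W + (3/20 + W/8)) = 1/(3/20 + 9*W/8))
N(3)*o - 114 = (40/(3*(2 + 15*3)))*112 - 114 = (40/(3*(2 + 45)))*112 - 114 = ((40/3)/47)*112 - 114 = ((40/3)*(1/47))*112 - 114 = (40/141)*112 - 114 = 4480/141 - 114 = -11594/141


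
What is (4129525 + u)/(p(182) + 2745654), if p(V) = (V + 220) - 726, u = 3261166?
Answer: 1055813/392190 ≈ 2.6921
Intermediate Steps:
p(V) = -506 + V (p(V) = (220 + V) - 726 = -506 + V)
(4129525 + u)/(p(182) + 2745654) = (4129525 + 3261166)/((-506 + 182) + 2745654) = 7390691/(-324 + 2745654) = 7390691/2745330 = 7390691*(1/2745330) = 1055813/392190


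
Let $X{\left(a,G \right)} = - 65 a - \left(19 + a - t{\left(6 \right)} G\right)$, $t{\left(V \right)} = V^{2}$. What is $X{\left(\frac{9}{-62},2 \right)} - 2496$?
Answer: $- \frac{75436}{31} \approx -2433.4$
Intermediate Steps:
$X{\left(a,G \right)} = -19 - 66 a + 36 G$ ($X{\left(a,G \right)} = - 65 a - \left(19 + a - 6^{2} G\right) = - 65 a - \left(19 + a - 36 G\right) = -19 - 66 a + 36 G$)
$X{\left(\frac{9}{-62},2 \right)} - 2496 = \left(-19 - 66 \frac{9}{-62} + 36 \cdot 2\right) - 2496 = \left(-19 - 66 \cdot 9 \left(- \frac{1}{62}\right) + 72\right) - 2496 = \left(-19 - - \frac{297}{31} + 72\right) - 2496 = \left(-19 + \frac{297}{31} + 72\right) - 2496 = \frac{1940}{31} - 2496 = - \frac{75436}{31}$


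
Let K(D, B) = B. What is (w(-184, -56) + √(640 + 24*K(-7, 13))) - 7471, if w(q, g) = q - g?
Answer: -7599 + 2*√238 ≈ -7568.1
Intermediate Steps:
(w(-184, -56) + √(640 + 24*K(-7, 13))) - 7471 = ((-184 - 1*(-56)) + √(640 + 24*13)) - 7471 = ((-184 + 56) + √(640 + 312)) - 7471 = (-128 + √952) - 7471 = (-128 + 2*√238) - 7471 = -7599 + 2*√238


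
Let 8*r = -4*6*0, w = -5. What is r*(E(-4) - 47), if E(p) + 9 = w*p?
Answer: 0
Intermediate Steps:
E(p) = -9 - 5*p
r = 0 (r = (-4*6*0)/8 = (-24*0)/8 = (1/8)*0 = 0)
r*(E(-4) - 47) = 0*((-9 - 5*(-4)) - 47) = 0*((-9 + 20) - 47) = 0*(11 - 47) = 0*(-36) = 0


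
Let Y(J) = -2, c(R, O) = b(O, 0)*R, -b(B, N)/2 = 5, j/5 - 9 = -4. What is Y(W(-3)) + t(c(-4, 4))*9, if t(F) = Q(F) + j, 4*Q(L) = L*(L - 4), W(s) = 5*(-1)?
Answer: 3463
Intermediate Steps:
j = 25 (j = 45 + 5*(-4) = 45 - 20 = 25)
b(B, N) = -10 (b(B, N) = -2*5 = -10)
c(R, O) = -10*R
W(s) = -5
Q(L) = L*(-4 + L)/4 (Q(L) = (L*(L - 4))/4 = (L*(-4 + L))/4 = L*(-4 + L)/4)
t(F) = 25 + F*(-4 + F)/4 (t(F) = F*(-4 + F)/4 + 25 = 25 + F*(-4 + F)/4)
Y(W(-3)) + t(c(-4, 4))*9 = -2 + (25 + (-10*(-4))*(-4 - 10*(-4))/4)*9 = -2 + (25 + (1/4)*40*(-4 + 40))*9 = -2 + (25 + (1/4)*40*36)*9 = -2 + (25 + 360)*9 = -2 + 385*9 = -2 + 3465 = 3463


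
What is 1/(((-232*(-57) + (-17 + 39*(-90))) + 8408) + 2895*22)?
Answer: 1/81795 ≈ 1.2226e-5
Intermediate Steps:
1/(((-232*(-57) + (-17 + 39*(-90))) + 8408) + 2895*22) = 1/(((13224 + (-17 - 3510)) + 8408) + 63690) = 1/(((13224 - 3527) + 8408) + 63690) = 1/((9697 + 8408) + 63690) = 1/(18105 + 63690) = 1/81795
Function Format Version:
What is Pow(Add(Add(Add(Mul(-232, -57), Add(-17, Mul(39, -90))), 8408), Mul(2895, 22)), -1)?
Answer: Rational(1, 81795) ≈ 1.2226e-5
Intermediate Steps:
Pow(Add(Add(Add(Mul(-232, -57), Add(-17, Mul(39, -90))), 8408), Mul(2895, 22)), -1) = Pow(Add(Add(Add(13224, Add(-17, -3510)), 8408), 63690), -1) = Pow(Add(Add(Add(13224, -3527), 8408), 63690), -1) = Pow(Add(Add(9697, 8408), 63690), -1) = Pow(Add(18105, 63690), -1) = Pow(81795, -1) = Rational(1, 81795)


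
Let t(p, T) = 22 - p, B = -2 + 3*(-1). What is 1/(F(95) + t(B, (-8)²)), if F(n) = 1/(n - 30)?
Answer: 65/1756 ≈ 0.037016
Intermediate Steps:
B = -5 (B = -2 - 3 = -5)
F(n) = 1/(-30 + n)
1/(F(95) + t(B, (-8)²)) = 1/(1/(-30 + 95) + (22 - 1*(-5))) = 1/(1/65 + (22 + 5)) = 1/(1/65 + 27) = 1/(1756/65) = 65/1756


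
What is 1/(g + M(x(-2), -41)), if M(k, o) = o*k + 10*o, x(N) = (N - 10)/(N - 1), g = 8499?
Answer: 1/7925 ≈ 0.00012618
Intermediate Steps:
x(N) = (-10 + N)/(-1 + N)
M(k, o) = 10*o + k*o (M(k, o) = k*o + 10*o = 10*o + k*o)
1/(g + M(x(-2), -41)) = 1/(8499 - 41*(10 + (-10 - 2)/(-1 - 2))) = 1/(8499 - 41*(10 - 12/(-3))) = 1/(8499 - 41*(10 - 1/3*(-12))) = 1/(8499 - 41*(10 + 4)) = 1/(8499 - 41*14) = 1/(8499 - 574) = 1/7925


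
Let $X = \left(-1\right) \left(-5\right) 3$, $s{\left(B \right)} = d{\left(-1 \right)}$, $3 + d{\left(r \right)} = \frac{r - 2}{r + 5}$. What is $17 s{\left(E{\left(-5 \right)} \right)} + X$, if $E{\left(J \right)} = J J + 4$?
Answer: $- \frac{195}{4} \approx -48.75$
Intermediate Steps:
$d{\left(r \right)} = -3 + \frac{-2 + r}{5 + r}$ ($d{\left(r \right)} = -3 + \frac{r - 2}{r + 5} = -3 + \frac{-2 + r}{5 + r}$)
$E{\left(J \right)} = 4 + J^{2}$ ($E{\left(J \right)} = J^{2} + 4 = 4 + J^{2}$)
$s{\left(B \right)} = - \frac{15}{4}$ ($s{\left(B \right)} = \frac{-17 - -2}{5 - 1} = \frac{-17 + 2}{4} = \frac{1}{4} \left(-15\right) = - \frac{15}{4}$)
$X = 15$ ($X = 5 \cdot 3 = 15$)
$17 s{\left(E{\left(-5 \right)} \right)} + X = 17 \left(- \frac{15}{4}\right) + 15 = - \frac{255}{4} + 15 = - \frac{195}{4}$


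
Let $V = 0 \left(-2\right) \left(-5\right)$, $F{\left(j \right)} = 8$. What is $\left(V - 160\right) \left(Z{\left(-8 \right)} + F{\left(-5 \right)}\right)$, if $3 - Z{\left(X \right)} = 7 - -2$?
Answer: $-320$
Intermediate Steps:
$V = 0$ ($V = 0 \left(-5\right) = 0$)
$Z{\left(X \right)} = -6$ ($Z{\left(X \right)} = 3 - \left(7 - -2\right) = 3 - \left(7 + 2\right) = 3 - 9 = -6$)
$\left(V - 160\right) \left(Z{\left(-8 \right)} + F{\left(-5 \right)}\right) = \left(0 - 160\right) \left(-6 + 8\right) = \left(-160\right) 2 = -320$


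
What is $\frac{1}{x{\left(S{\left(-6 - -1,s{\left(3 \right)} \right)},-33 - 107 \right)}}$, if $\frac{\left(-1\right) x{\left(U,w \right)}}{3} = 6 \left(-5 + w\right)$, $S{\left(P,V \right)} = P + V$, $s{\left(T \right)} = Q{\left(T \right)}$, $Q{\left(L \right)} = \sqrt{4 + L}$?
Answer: $\frac{1}{2610} \approx 0.00038314$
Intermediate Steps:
$s{\left(T \right)} = \sqrt{4 + T}$
$x{\left(U,w \right)} = 90 - 18 w$ ($x{\left(U,w \right)} = - 3 \cdot 6 \left(-5 + w\right) = - 3 \left(-30 + 6 w\right) = 90 - 18 w$)
$\frac{1}{x{\left(S{\left(-6 - -1,s{\left(3 \right)} \right)},-33 - 107 \right)}} = \frac{1}{90 - 18 \left(-33 - 107\right)} = \frac{1}{90 - -2520} = \frac{1}{90 + 2520} = \frac{1}{2610}$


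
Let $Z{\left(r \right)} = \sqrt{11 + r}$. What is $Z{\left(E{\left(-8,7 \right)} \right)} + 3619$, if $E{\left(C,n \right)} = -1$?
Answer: $3619 + \sqrt{10} \approx 3622.2$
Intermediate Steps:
$Z{\left(E{\left(-8,7 \right)} \right)} + 3619 = \sqrt{11 - 1} + 3619 = \sqrt{10} + 3619 = 3619 + \sqrt{10}$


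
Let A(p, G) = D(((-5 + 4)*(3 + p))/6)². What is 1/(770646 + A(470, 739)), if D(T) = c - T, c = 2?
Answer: 36/27978481 ≈ 1.2867e-6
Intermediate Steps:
D(T) = 2 - T
A(p, G) = (5/2 + p/6)² (A(p, G) = (2 - (-5 + 4)*(3 + p)/6)² = (2 - (-(3 + p))/6)² = (2 - (-3 - p)/6)² = (2 - (-½ - p/6))² = (2 + (½ + p/6))² = (5/2 + p/6)²)
1/(770646 + A(470, 739)) = 1/(770646 + (15 + 470)²/36) = 1/(770646 + (1/36)*485²) = 1/(770646 + (1/36)*235225) = 1/(770646 + 235225/36) = 1/(27978481/36) = 36/27978481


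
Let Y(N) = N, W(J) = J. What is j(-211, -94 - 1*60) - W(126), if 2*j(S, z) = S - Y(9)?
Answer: -236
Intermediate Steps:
j(S, z) = -9/2 + S/2 (j(S, z) = (S - 1*9)/2 = (S - 9)/2 = (-9 + S)/2 = -9/2 + S/2)
j(-211, -94 - 1*60) - W(126) = (-9/2 + (½)*(-211)) - 1*126 = (-9/2 - 211/2) - 126 = -110 - 126 = -236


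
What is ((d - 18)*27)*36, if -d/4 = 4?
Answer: -33048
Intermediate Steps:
d = -16 (d = -4*4 = -16)
((d - 18)*27)*36 = ((-16 - 18)*27)*36 = -34*27*36 = -918*36 = -33048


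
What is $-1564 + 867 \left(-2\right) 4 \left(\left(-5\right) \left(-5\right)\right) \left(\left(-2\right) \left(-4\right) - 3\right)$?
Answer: $-868564$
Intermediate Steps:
$-1564 + 867 \left(-2\right) 4 \left(\left(-5\right) \left(-5\right)\right) \left(\left(-2\right) \left(-4\right) - 3\right) = -1564 + 867 \left(-8\right) 25 \left(8 - 3\right) = -1564 + 867 \left(\left(-200\right) 5\right) = -1564 + 867 \left(-1000\right) = -1564 - 867000 = -868564$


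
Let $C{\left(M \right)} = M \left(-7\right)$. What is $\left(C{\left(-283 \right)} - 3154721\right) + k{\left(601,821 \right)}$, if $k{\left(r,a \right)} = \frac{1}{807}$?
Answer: $- \frac{2544261179}{807} \approx -3.1527 \cdot 10^{6}$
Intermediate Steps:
$C{\left(M \right)} = - 7 M$
$k{\left(r,a \right)} = \frac{1}{807}$
$\left(C{\left(-283 \right)} - 3154721\right) + k{\left(601,821 \right)} = \left(\left(-7\right) \left(-283\right) - 3154721\right) + \frac{1}{807} = \left(1981 - 3154721\right) + \frac{1}{807} = -3152740 + \frac{1}{807} = - \frac{2544261179}{807}$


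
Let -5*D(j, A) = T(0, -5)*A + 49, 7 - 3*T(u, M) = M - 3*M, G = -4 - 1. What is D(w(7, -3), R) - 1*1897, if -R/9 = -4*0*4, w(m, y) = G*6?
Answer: -9534/5 ≈ -1906.8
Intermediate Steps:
G = -5
T(u, M) = 7/3 + 2*M/3 (T(u, M) = 7/3 - (M - 3*M)/3 = 7/3 - (-2)*M/3 = 7/3 + 2*M/3)
w(m, y) = -30 (w(m, y) = -5*6 = -30)
R = 0 (R = -9*(-4*0)*4 = -0*4 = -9*0 = 0)
D(j, A) = -49/5 + A/5 (D(j, A) = -((7/3 + (⅔)*(-5))*A + 49)/5 = -((7/3 - 10/3)*A + 49)/5 = -(-A + 49)/5 = -(49 - A)/5 = -49/5 + A/5)
D(w(7, -3), R) - 1*1897 = (-49/5 + (⅕)*0) - 1*1897 = (-49/5 + 0) - 1897 = -49/5 - 1897 = -9534/5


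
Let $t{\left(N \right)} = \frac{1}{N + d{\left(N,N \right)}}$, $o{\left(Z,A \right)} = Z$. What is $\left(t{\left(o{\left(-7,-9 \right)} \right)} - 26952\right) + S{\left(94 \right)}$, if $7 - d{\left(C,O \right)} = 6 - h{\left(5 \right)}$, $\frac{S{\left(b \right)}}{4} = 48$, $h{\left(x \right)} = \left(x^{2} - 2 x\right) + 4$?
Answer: $- \frac{347879}{13} \approx -26760.0$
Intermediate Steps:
$h{\left(x \right)} = 4 + x^{2} - 2 x$
$S{\left(b \right)} = 192$ ($S{\left(b \right)} = 4 \cdot 48 = 192$)
$d{\left(C,O \right)} = 20$ ($d{\left(C,O \right)} = 7 - \left(6 - \left(4 + 5^{2} - 10\right)\right) = 7 - \left(6 - \left(4 + 25 - 10\right)\right) = 7 - \left(6 - 19\right) = 7 - -13 = 7 + 13 = 20$)
$t{\left(N \right)} = \frac{1}{20 + N}$ ($t{\left(N \right)} = \frac{1}{N + 20} = \frac{1}{20 + N}$)
$\left(t{\left(o{\left(-7,-9 \right)} \right)} - 26952\right) + S{\left(94 \right)} = \left(\frac{1}{20 - 7} - 26952\right) + 192 = \left(\frac{1}{13} - 26952\right) + 192 = - \frac{350375}{13} + 192 = - \frac{347879}{13}$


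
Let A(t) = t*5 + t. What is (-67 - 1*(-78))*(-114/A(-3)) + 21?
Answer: 272/3 ≈ 90.667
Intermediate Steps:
A(t) = 6*t (A(t) = 5*t + t = 6*t)
(-67 - 1*(-78))*(-114/A(-3)) + 21 = (-67 - 1*(-78))*(-114/(6*(-3))) + 21 = (-67 + 78)*(-114/(-18)) + 21 = 11*(-114*(-1/18)) + 21 = 11*(19/3) + 21 = 209/3 + 21 = 272/3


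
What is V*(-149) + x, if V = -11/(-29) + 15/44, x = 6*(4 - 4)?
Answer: -136931/1276 ≈ -107.31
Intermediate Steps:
x = 0 (x = 6*0 = 0)
V = 919/1276 (V = -11*(-1/29) + 15*(1/44) = 11/29 + 15/44 = 919/1276 ≈ 0.72022)
V*(-149) + x = (919/1276)*(-149) + 0 = -136931/1276 + 0 = -136931/1276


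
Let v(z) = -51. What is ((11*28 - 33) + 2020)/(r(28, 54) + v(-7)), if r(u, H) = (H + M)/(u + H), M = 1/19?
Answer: -3575610/78431 ≈ -45.589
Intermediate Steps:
M = 1/19 ≈ 0.052632
r(u, H) = (1/19 + H)/(H + u) (r(u, H) = (H + 1/19)/(u + H) = (1/19 + H)/(H + u))
((11*28 - 33) + 2020)/(r(28, 54) + v(-7)) = ((11*28 - 33) + 2020)/((1/19 + 54)/(54 + 28) - 51) = ((308 - 33) + 2020)/((1027/19)/82 - 51) = (275 + 2020)/((1/82)*(1027/19) - 51) = 2295/(1027/1558 - 51) = 2295/(-78431/1558) = 2295*(-1558/78431) = -3575610/78431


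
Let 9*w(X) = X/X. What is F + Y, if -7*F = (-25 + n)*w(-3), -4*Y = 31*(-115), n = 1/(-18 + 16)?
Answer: 74899/84 ≈ 891.65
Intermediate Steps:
n = -1/2 (n = 1/(-2) = -1/2 ≈ -0.50000)
w(X) = 1/9 (w(X) = (X/X)/9 = (1/9)*1 = 1/9)
Y = 3565/4 (Y = -31*(-115)/4 = -1/4*(-3565) = 3565/4 ≈ 891.25)
F = 17/42 (F = -(-25 - 1/2)/(7*9) = -(-51)/(14*9) = -1/7*(-17/6) = 17/42 ≈ 0.40476)
F + Y = 17/42 + 3565/4 = 74899/84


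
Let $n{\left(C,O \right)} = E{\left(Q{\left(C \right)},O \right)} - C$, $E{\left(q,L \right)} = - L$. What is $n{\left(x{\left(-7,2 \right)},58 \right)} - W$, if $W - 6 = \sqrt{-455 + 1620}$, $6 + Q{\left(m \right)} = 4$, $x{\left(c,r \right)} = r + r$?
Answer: $-68 - \sqrt{1165} \approx -102.13$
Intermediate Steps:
$x{\left(c,r \right)} = 2 r$
$Q{\left(m \right)} = -2$ ($Q{\left(m \right)} = -6 + 4 = -2$)
$n{\left(C,O \right)} = - C - O$ ($n{\left(C,O \right)} = - O - C = - C - O$)
$W = 6 + \sqrt{1165}$ ($W = 6 + \sqrt{-455 + 1620} = 6 + \sqrt{1165} \approx 40.132$)
$n{\left(x{\left(-7,2 \right)},58 \right)} - W = \left(- 2 \cdot 2 - 58\right) - \left(6 + \sqrt{1165}\right) = \left(\left(-1\right) 4 - 58\right) - \left(6 + \sqrt{1165}\right) = \left(-4 - 58\right) - \left(6 + \sqrt{1165}\right) = -62 - \left(6 + \sqrt{1165}\right) = -68 - \sqrt{1165}$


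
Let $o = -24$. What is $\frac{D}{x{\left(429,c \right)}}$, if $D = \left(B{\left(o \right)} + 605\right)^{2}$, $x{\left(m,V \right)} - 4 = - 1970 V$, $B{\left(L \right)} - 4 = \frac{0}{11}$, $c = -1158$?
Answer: $\frac{370881}{2281264} \approx 0.16258$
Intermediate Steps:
$B{\left(L \right)} = 4$ ($B{\left(L \right)} = 4 + \frac{0}{11} = 4 + 0 \cdot \frac{1}{11} = 4 + 0 = 4$)
$x{\left(m,V \right)} = 4 - 1970 V$
$D = 370881$ ($D = \left(4 + 605\right)^{2} = 609^{2} = 370881$)
$\frac{D}{x{\left(429,c \right)}} = \frac{370881}{4 - -2281260} = \frac{370881}{4 + 2281260} = \frac{370881}{2281264}$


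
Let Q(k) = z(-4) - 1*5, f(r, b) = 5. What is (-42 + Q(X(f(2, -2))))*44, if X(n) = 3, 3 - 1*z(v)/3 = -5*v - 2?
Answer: -4048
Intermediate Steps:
z(v) = 15 + 15*v (z(v) = 9 - 3*(-5*v - 2) = 9 - 3*(-2 - 5*v) = 9 + (6 + 15*v) = 15 + 15*v)
Q(k) = -50 (Q(k) = (15 + 15*(-4)) - 1*5 = (15 - 60) - 5 = -45 - 5 = -50)
(-42 + Q(X(f(2, -2))))*44 = (-42 - 50)*44 = -92*44 = -4048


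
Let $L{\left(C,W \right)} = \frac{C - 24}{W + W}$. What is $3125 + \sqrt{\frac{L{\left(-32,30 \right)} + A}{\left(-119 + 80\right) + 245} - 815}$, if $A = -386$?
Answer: $3125 + \frac{i \sqrt{1949908965}}{1545} \approx 3125.0 + 28.581 i$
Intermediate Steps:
$L{\left(C,W \right)} = \frac{-24 + C}{2 W}$
$3125 + \sqrt{\frac{L{\left(-32,30 \right)} + A}{\left(-119 + 80\right) + 245} - 815} = 3125 + \sqrt{\frac{\frac{-24 - 32}{2 \cdot 30} - 386}{\left(-119 + 80\right) + 245} - 815} = 3125 + \sqrt{\frac{\frac{1}{2} \cdot \frac{1}{30} \left(-56\right) - 386}{-39 + 245} - 815} = 3125 + \sqrt{\frac{- \frac{14}{15} - 386}{206} - 815} = 3125 + \sqrt{\left(- \frac{5804}{15}\right) \frac{1}{206} - 815} = 3125 + \sqrt{- \frac{2902}{1545} - 815} = 3125 + \sqrt{- \frac{1262077}{1545}} = 3125 + \frac{i \sqrt{1949908965}}{1545}$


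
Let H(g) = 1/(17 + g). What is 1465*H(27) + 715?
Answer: 32925/44 ≈ 748.29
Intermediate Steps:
1465*H(27) + 715 = 1465/(17 + 27) + 715 = 1465/44 + 715 = 32925/44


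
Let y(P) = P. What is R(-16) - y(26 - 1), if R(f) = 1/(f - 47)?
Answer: -1576/63 ≈ -25.016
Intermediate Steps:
R(f) = 1/(-47 + f)
R(-16) - y(26 - 1) = 1/(-47 - 16) - (26 - 1) = 1/(-63) - 1*25 = -1/63 - 25 = -1576/63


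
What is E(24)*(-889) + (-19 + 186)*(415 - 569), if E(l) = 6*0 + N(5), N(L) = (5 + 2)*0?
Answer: -25718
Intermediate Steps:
N(L) = 0 (N(L) = 7*0 = 0)
E(l) = 0 (E(l) = 6*0 + 0 = 0 + 0 = 0)
E(24)*(-889) + (-19 + 186)*(415 - 569) = 0*(-889) + (-19 + 186)*(415 - 569) = 0 + 167*(-154) = 0 - 25718 = -25718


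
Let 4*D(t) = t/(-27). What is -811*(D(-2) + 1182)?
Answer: -51765319/54 ≈ -9.5862e+5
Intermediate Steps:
D(t) = -t/108 (D(t) = (t/(-27))/4 = (t*(-1/27))/4 = (-t/27)/4 = -t/108)
-811*(D(-2) + 1182) = -811*(-1/108*(-2) + 1182) = -811*(1/54 + 1182) = -811*63829/54 = -51765319/54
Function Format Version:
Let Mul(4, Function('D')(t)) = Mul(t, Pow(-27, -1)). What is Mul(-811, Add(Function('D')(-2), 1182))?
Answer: Rational(-51765319, 54) ≈ -9.5862e+5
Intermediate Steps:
Function('D')(t) = Mul(Rational(-1, 108), t) (Function('D')(t) = Mul(Rational(1, 4), Mul(t, Pow(-27, -1))) = Mul(Rational(1, 4), Mul(t, Rational(-1, 27))) = Mul(Rational(1, 4), Mul(Rational(-1, 27), t)) = Mul(Rational(-1, 108), t))
Mul(-811, Add(Function('D')(-2), 1182)) = Mul(-811, Add(Mul(Rational(-1, 108), -2), 1182)) = Mul(-811, Add(Rational(1, 54), 1182)) = Mul(-811, Rational(63829, 54)) = Rational(-51765319, 54)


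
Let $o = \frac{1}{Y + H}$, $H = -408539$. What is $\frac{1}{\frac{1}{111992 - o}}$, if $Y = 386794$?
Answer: $\frac{2435266041}{21745} \approx 1.1199 \cdot 10^{5}$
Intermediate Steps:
$o = - \frac{1}{21745}$ ($o = \frac{1}{386794 - 408539} = \frac{1}{-21745} = - \frac{1}{21745} \approx -4.5988 \cdot 10^{-5}$)
$\frac{1}{\frac{1}{111992 - o}} = \frac{1}{\frac{1}{111992 - - \frac{1}{21745}}} = \frac{1}{\frac{1}{111992 + \frac{1}{21745}}} = \frac{1}{\frac{1}{\frac{2435266041}{21745}}} = \frac{1}{\frac{21745}{2435266041}} = \frac{2435266041}{21745}$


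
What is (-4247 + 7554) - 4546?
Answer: -1239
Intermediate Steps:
(-4247 + 7554) - 4546 = 3307 - 4546 = -1239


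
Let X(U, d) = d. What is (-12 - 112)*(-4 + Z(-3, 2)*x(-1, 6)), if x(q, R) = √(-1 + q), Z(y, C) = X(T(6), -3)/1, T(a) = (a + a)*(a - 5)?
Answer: 496 + 372*I*√2 ≈ 496.0 + 526.09*I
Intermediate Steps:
T(a) = 2*a*(-5 + a) (T(a) = (2*a)*(-5 + a) = 2*a*(-5 + a))
Z(y, C) = -3 (Z(y, C) = -3/1 = -3*1 = -3)
(-12 - 112)*(-4 + Z(-3, 2)*x(-1, 6)) = (-12 - 112)*(-4 - 3*√(-1 - 1)) = -124*(-4 - 3*I*√2) = 496 + 372*I*√2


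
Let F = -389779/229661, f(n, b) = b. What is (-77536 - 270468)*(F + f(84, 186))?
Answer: -14730023424668/229661 ≈ -6.4138e+7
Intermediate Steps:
F = -389779/229661 (F = -389779*1/229661 = -389779/229661 ≈ -1.6972)
(-77536 - 270468)*(F + f(84, 186)) = (-77536 - 270468)*(-389779/229661 + 186) = -348004*42327167/229661 = -14730023424668/229661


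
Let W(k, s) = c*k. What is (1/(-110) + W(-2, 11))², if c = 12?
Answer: 6974881/12100 ≈ 576.44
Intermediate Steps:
W(k, s) = 12*k
(1/(-110) + W(-2, 11))² = (1/(-110) + 12*(-2))² = (-1/110 - 24)² = (-2641/110)² = 6974881/12100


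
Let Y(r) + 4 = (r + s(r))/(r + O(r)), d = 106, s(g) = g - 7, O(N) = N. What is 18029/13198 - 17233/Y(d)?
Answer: 48229113055/8486314 ≈ 5683.2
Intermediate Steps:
s(g) = -7 + g
Y(r) = -4 + (-7 + 2*r)/(2*r) (Y(r) = -4 + (r + (-7 + r))/(r + r) = -4 + (-7 + 2*r)/((2*r)) = -4 + (-7 + 2*r)*(1/(2*r)) = -4 + (-7 + 2*r)/(2*r))
18029/13198 - 17233/Y(d) = 18029/13198 - 17233/(-3 - 7/2/106) = 18029*(1/13198) - 17233/(-3 - 7/2*1/106) = 18029/13198 - 17233/(-3 - 7/212) = 18029/13198 - 17233/(-643/212) = 18029/13198 - 17233*(-212/643) = 18029/13198 + 3653396/643 = 48229113055/8486314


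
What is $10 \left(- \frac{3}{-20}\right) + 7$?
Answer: $\frac{17}{2} \approx 8.5$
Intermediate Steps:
$10 \left(- \frac{3}{-20}\right) + 7 = 10 \left(\left(-3\right) \left(- \frac{1}{20}\right)\right) + 7 = 10 \cdot \frac{3}{20} + 7 = \frac{3}{2} + 7 = \frac{17}{2}$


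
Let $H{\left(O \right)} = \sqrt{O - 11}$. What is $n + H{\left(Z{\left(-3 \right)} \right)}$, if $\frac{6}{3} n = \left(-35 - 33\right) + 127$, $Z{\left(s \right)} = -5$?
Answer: $\frac{59}{2} + 4 i \approx 29.5 + 4.0 i$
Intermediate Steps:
$H{\left(O \right)} = \sqrt{-11 + O}$
$n = \frac{59}{2}$ ($n = \frac{\left(-35 - 33\right) + 127}{2} = \frac{-68 + 127}{2} = \frac{1}{2} \cdot 59 = \frac{59}{2} \approx 29.5$)
$n + H{\left(Z{\left(-3 \right)} \right)} = \frac{59}{2} + \sqrt{-11 - 5} = \frac{59}{2} + \sqrt{-16} = \frac{59}{2} + 4 i$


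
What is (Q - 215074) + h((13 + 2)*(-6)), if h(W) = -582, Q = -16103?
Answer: -231759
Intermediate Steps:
(Q - 215074) + h((13 + 2)*(-6)) = (-16103 - 215074) - 582 = -231177 - 582 = -231759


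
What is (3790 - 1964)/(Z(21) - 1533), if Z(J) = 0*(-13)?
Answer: -1826/1533 ≈ -1.1911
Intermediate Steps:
Z(J) = 0
(3790 - 1964)/(Z(21) - 1533) = (3790 - 1964)/(0 - 1533) = 1826/(-1533) = 1826*(-1/1533) = -1826/1533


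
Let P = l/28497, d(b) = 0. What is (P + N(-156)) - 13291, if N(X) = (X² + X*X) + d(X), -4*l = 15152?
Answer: 1008248569/28497 ≈ 35381.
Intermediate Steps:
l = -3788 (l = -¼*15152 = -3788)
N(X) = 2*X² (N(X) = (X² + X*X) + 0 = (X² + X²) + 0 = 2*X² + 0 = 2*X²)
P = -3788/28497 ≈ -0.13293
(P + N(-156)) - 13291 = (-3788/28497 + 2*(-156)²) - 13291 = (-3788/28497 + 2*24336) - 13291 = (-3788/28497 + 48672) - 13291 = 1387002196/28497 - 13291 = 1008248569/28497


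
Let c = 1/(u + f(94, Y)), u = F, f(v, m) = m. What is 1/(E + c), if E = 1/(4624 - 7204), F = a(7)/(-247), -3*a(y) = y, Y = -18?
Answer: -34393980/1925111 ≈ -17.866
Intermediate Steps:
a(y) = -y/3
F = 7/741 (F = -⅓*7/(-247) = -7/3*(-1/247) = 7/741 ≈ 0.0094467)
u = 7/741 ≈ 0.0094467
c = -741/13331 (c = 1/(7/741 - 18) = 1/(-13331/741) = -741/13331 ≈ -0.055585)
E = -1/2580 (E = 1/(-2580) = -1/2580 ≈ -0.00038760)
1/(E + c) = 1/(-1/2580 - 741/13331) = 1/(-1925111/34393980) = -34393980/1925111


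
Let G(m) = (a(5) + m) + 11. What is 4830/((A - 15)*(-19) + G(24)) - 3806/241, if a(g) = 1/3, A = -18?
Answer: -4070432/478867 ≈ -8.5001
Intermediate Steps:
a(g) = ⅓
G(m) = 34/3 + m (G(m) = (⅓ + m) + 11 = 34/3 + m)
4830/((A - 15)*(-19) + G(24)) - 3806/241 = 4830/((-18 - 15)*(-19) + (34/3 + 24)) - 3806/241 = 4830/(-33*(-19) + 106/3) - 3806*1/241 = 4830/(627 + 106/3) - 3806/241 = 4830/(1987/3) - 3806/241 = 4830*(3/1987) - 3806/241 = 14490/1987 - 3806/241 = -4070432/478867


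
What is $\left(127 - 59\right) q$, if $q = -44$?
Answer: $-2992$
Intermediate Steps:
$\left(127 - 59\right) q = \left(127 - 59\right) \left(-44\right) = 68 \left(-44\right) = -2992$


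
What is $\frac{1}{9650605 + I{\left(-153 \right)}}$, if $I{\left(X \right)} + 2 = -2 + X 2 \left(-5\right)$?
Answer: $\frac{1}{9652131} \approx 1.036 \cdot 10^{-7}$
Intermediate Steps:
$I{\left(X \right)} = -4 - 10 X$ ($I{\left(X \right)} = -2 + \left(-2 + X 2 \left(-5\right)\right) = -2 + \left(-2 + X \left(-10\right)\right) = -2 - \left(2 + 10 X\right) = -4 - 10 X$)
$\frac{1}{9650605 + I{\left(-153 \right)}} = \frac{1}{9650605 - -1526} = \frac{1}{9650605 + \left(-4 + 1530\right)} = \frac{1}{9650605 + 1526} = \frac{1}{9652131}$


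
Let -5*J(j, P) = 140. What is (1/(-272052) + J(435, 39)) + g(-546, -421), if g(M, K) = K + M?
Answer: -270691741/272052 ≈ -995.00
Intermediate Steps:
J(j, P) = -28 (J(j, P) = -⅕*140 = -28)
(1/(-272052) + J(435, 39)) + g(-546, -421) = (1/(-272052) - 28) + (-421 - 546) = (-1/272052 - 28) - 967 = -7617457/272052 - 967 = -270691741/272052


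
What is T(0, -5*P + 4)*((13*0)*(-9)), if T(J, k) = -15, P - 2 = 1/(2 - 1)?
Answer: 0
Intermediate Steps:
P = 3 (P = 2 + 1/(2 - 1) = 2 + 1/1 = 2 + 1 = 3)
T(0, -5*P + 4)*((13*0)*(-9)) = -15*13*0*(-9) = -0*(-9) = -15*0 = 0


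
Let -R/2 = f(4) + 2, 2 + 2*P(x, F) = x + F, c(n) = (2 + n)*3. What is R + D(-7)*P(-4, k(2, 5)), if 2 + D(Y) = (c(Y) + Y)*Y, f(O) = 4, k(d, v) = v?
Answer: -88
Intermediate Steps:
c(n) = 6 + 3*n
D(Y) = -2 + Y*(6 + 4*Y) (D(Y) = -2 + ((6 + 3*Y) + Y)*Y = -2 + (6 + 4*Y)*Y = -2 + Y*(6 + 4*Y))
P(x, F) = -1 + F/2 + x/2 (P(x, F) = -1 + (x + F)/2 = -1 + (F + x)/2 = -1 + (F/2 + x/2) = -1 + F/2 + x/2)
R = -12 (R = -2*(4 + 2) = -2*6 = -12)
R + D(-7)*P(-4, k(2, 5)) = -12 + (-2 + 4*(-7)² + 6*(-7))*(-1 + (½)*5 + (½)*(-4)) = -12 + (-2 + 4*49 - 42)*(-1 + 5/2 - 2) = -12 + (-2 + 196 - 42)*(-½) = -12 + 152*(-½) = -12 - 76 = -88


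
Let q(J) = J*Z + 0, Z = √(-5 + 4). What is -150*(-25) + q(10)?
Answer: 3750 + 10*I ≈ 3750.0 + 10.0*I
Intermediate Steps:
Z = I (Z = √(-1) = I ≈ 1.0*I)
q(J) = I*J (q(J) = J*I + 0 = I*J + 0 = I*J)
-150*(-25) + q(10) = -150*(-25) + I*10 = 3750 + 10*I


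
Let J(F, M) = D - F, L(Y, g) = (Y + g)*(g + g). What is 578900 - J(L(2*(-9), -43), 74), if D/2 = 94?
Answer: 583958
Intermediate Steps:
D = 188 (D = 2*94 = 188)
L(Y, g) = 2*g*(Y + g) (L(Y, g) = (Y + g)*(2*g) = 2*g*(Y + g))
J(F, M) = 188 - F
578900 - J(L(2*(-9), -43), 74) = 578900 - (188 - 2*(-43)*(2*(-9) - 43)) = 578900 - (188 - 2*(-43)*(-18 - 43)) = 578900 - (188 - 2*(-43)*(-61)) = 578900 - (188 - 1*5246) = 578900 - (188 - 5246) = 578900 - 1*(-5058) = 578900 + 5058 = 583958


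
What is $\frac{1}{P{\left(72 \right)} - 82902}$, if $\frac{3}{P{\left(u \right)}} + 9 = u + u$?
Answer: $- \frac{45}{3730589} \approx -1.2062 \cdot 10^{-5}$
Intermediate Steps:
$P{\left(u \right)} = \frac{3}{-9 + 2 u}$ ($P{\left(u \right)} = \frac{3}{-9 + \left(u + u\right)} = \frac{3}{-9 + 2 u}$)
$\frac{1}{P{\left(72 \right)} - 82902} = \frac{1}{\frac{3}{-9 + 2 \cdot 72} - 82902} = \frac{1}{\frac{3}{-9 + 144} - 82902} = \frac{1}{\frac{3}{135} - 82902} = \frac{1}{3 \cdot \frac{1}{135} - 82902} = \frac{1}{\frac{1}{45} - 82902} = \frac{1}{- \frac{3730589}{45}} = - \frac{45}{3730589}$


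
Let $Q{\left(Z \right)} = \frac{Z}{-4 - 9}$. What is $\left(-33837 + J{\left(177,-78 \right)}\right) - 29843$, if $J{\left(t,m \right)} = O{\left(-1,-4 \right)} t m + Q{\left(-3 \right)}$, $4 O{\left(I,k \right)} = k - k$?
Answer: $- \frac{827837}{13} \approx -63680.0$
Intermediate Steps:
$O{\left(I,k \right)} = 0$ ($O{\left(I,k \right)} = \frac{k - k}{4} = \frac{1}{4} \cdot 0 = 0$)
$Q{\left(Z \right)} = - \frac{Z}{13}$ ($Q{\left(Z \right)} = \frac{Z}{-13} = - \frac{Z}{13}$)
$J{\left(t,m \right)} = \frac{3}{13}$ ($J{\left(t,m \right)} = 0 t m - - \frac{3}{13} = 0 m + \frac{3}{13} = 0 + \frac{3}{13} = \frac{3}{13}$)
$\left(-33837 + J{\left(177,-78 \right)}\right) - 29843 = \left(-33837 + \frac{3}{13}\right) - 29843 = - \frac{439878}{13} - 29843 = - \frac{827837}{13}$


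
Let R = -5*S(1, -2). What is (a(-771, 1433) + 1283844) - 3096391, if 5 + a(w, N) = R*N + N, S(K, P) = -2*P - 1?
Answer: -1832614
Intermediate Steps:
S(K, P) = -1 - 2*P
R = -15 (R = -5*(-1 - 2*(-2)) = -5*(-1 + 4) = -5*3 = -15)
a(w, N) = -5 - 14*N (a(w, N) = -5 + (-15*N + N) = -5 - 14*N)
(a(-771, 1433) + 1283844) - 3096391 = ((-5 - 14*1433) + 1283844) - 3096391 = ((-5 - 20062) + 1283844) - 3096391 = (-20067 + 1283844) - 3096391 = 1263777 - 3096391 = -1832614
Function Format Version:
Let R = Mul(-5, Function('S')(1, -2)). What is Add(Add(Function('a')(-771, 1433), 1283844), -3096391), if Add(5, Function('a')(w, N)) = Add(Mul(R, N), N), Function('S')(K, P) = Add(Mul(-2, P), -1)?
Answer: -1832614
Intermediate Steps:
Function('S')(K, P) = Add(-1, Mul(-2, P))
R = -15 (R = Mul(-5, Add(-1, Mul(-2, -2))) = Mul(-5, Add(-1, 4)) = Mul(-5, 3) = -15)
Function('a')(w, N) = Add(-5, Mul(-14, N)) (Function('a')(w, N) = Add(-5, Add(Mul(-15, N), N)) = Add(-5, Mul(-14, N)))
Add(Add(Function('a')(-771, 1433), 1283844), -3096391) = Add(Add(Add(-5, Mul(-14, 1433)), 1283844), -3096391) = Add(Add(Add(-5, -20062), 1283844), -3096391) = Add(Add(-20067, 1283844), -3096391) = Add(1263777, -3096391) = -1832614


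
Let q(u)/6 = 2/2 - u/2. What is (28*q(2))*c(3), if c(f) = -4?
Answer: 0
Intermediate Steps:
q(u) = 6 - 3*u (q(u) = 6*(2/2 - u/2) = 6*(2*(½) - u*(½)) = 6*(1 - u/2) = 6 - 3*u)
(28*q(2))*c(3) = (28*(6 - 3*2))*(-4) = (28*(6 - 6))*(-4) = (28*0)*(-4) = 0*(-4) = 0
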